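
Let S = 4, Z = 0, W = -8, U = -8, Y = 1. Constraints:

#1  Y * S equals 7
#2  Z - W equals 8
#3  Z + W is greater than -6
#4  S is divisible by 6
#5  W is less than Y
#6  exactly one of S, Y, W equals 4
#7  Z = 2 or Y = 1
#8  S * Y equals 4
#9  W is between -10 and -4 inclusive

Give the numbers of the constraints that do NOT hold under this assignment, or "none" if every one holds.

#1 Y * S = 1 * 4 = 4, not 7  false
#2 Z - W = 0 - (-8) = 8  true
#3 Z + W = 0 + (-8) = -8; -8 ≤ -6, bound -6 not met  false
#4 4 = 6*0 + 4, so 6 does not divide 4  false
#5 W = -8, Y = 1; -8 < 1  true
#6 S=4, Y=1, W=-8; 1 of them equals 4  true
#7 Z = 0 ≠ 2, but Y = 1 = 1 (second disjunct)  true
#8 S * Y = 4 * 1 = 4  true
#9 W = -8 lies in [-10, -4]  true

No — constraints 1, 3, and 4 are not satisfied.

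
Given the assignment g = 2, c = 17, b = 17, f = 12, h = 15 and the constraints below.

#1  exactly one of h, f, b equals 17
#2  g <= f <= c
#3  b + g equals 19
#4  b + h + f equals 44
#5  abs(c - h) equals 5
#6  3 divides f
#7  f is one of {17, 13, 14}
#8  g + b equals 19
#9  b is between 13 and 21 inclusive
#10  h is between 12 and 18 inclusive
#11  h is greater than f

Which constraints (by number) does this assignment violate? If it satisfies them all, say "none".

No — constraints 5 and 7 are not satisfied.

#1 h=15, f=12, b=17; 1 of them equals 17 — satisfied.
#2 values 2 <= 12 <= 17 — satisfied.
#3 b + g = 17 + 2 = 19 — satisfied.
#4 b + h + f = 17 + 15 + 12 = 44 — satisfied.
#5 abs(17 - 15) = 2, not 5 — violated.
#6 12 / 3 = 4, so 3 divides 12 — satisfied.
#7 f = 12 is not in {17, 13, 14} — violated.
#8 g + b = 2 + 17 = 19 — satisfied.
#9 b = 17 lies in [13, 21] — satisfied.
#10 h = 15 lies in [12, 18] — satisfied.
#11 h = 15, f = 12; 15 > 12 — satisfied.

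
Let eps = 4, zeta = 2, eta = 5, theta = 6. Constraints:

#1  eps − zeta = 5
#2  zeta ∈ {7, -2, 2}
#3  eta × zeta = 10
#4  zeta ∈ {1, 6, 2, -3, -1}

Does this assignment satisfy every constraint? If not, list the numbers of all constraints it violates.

#1 eps − zeta = 4 − 2 = 2, not 5 — violated.
#2 zeta = 2 is in {7, -2, 2} — OK.
#3 eta × zeta = 5 × 2 = 10 — OK.
#4 zeta = 2 is in {1, 6, 2, -3, -1} — OK.

Violated: 1.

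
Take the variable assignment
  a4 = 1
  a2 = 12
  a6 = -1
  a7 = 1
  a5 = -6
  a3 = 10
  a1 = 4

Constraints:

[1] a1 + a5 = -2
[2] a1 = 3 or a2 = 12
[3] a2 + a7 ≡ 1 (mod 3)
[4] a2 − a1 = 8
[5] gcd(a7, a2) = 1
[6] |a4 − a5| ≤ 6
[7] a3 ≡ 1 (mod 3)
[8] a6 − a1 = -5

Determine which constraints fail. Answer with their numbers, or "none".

[1] a1 + a5 = 4 + (-6) = -2  ✓
[2] a1 = 4 ≠ 3, but a2 = 12 = 12 (second disjunct)  ✓
[3] a2 + a7 = 13; 13 mod 3 = 1  ✓
[4] a2 − a1 = 12 − 4 = 8  ✓
[5] gcd(1, 12) = 1  ✓
[6] |1 − (-6)| = 7; 7 > 6, exceeds bound 6  ✗
[7] 10 mod 3 = 1  ✓
[8] a6 − a1 = -1 − 4 = -5  ✓

No — constraint 6 is not satisfied.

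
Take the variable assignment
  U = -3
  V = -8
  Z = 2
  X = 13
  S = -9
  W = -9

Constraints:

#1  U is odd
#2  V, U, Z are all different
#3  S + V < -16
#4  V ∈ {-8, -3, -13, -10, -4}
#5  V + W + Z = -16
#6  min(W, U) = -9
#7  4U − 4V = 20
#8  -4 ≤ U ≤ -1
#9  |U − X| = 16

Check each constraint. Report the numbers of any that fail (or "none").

#1 U = -3 is odd  OK
#2 values -8, -3, 2 are pairwise distinct  OK
#3 S + V = -9 + (-8) = -17; -17 < -16  OK
#4 V = -8 is in {-8, -3, -13, -10, -4}  OK
#5 V + W + Z = -8 + (-9) + 2 = -15, not -16  FAIL
#6 min(-9, -3) = -9  OK
#7 4U − 4V = 4(-3) − 4(-8) = 20  OK
#8 U = -3 lies in [-4, -1]  OK
#9 |-3 − 13| = 16  OK

Violated: 5.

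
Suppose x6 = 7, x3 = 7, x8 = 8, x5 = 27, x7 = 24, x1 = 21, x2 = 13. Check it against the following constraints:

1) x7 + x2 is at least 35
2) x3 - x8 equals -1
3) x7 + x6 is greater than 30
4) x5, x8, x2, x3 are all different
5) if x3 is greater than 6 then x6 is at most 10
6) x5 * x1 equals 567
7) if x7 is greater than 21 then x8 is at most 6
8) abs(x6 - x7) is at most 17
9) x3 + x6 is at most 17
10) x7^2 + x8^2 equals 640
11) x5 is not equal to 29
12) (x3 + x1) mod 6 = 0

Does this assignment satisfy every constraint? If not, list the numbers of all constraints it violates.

1) x7 + x2 = 24 + 13 = 37; 37 ≥ 35  ✓
2) x3 - x8 = 7 - 8 = -1  ✓
3) x7 + x6 = 24 + 7 = 31; 31 > 30  ✓
4) values 27, 8, 13, 7 are pairwise distinct  ✓
5) x3 = 7 > 6, so we need x6 ≤ 10; x6 = 7 ≤ 10  ✓
6) x5 * x1 = 27 * 21 = 567  ✓
7) x7 = 24 > 21, so we need x8 ≤ 6; but x8 = 8 > 6  ✗
8) abs(7 - 24) = 17; 17 ≤ 17  ✓
9) x3 + x6 = 7 + 7 = 14; 14 ≤ 17  ✓
10) x7^2 + x8^2 = 24^2 + 8^2 = 576 + 64 = 640  ✓
11) x5 = 27, and 27 ≠ 29  ✓
12) x3 + x1 = 28; 28 mod 6 = 4, not 0  ✗

Constraints 7 and 12 do not hold.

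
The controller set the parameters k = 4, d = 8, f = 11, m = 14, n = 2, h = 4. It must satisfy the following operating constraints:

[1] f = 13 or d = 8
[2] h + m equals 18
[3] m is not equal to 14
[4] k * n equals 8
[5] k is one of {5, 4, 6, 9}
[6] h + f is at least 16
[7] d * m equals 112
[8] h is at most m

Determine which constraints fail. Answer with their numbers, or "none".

Constraints 3 and 6 are violated.

[1] f = 11 ≠ 13, but d = 8 = 8 (second disjunct)  true
[2] h + m = 4 + 14 = 18  true
[3] m = 14, but 14 is required to differ  false
[4] k * n = 4 * 2 = 8  true
[5] k = 4 is in {5, 4, 6, 9}  true
[6] h + f = 4 + 11 = 15; 15 < 16, bound 16 not met  false
[7] d * m = 8 * 14 = 112  true
[8] h = 4, m = 14; 4 ≤ 14  true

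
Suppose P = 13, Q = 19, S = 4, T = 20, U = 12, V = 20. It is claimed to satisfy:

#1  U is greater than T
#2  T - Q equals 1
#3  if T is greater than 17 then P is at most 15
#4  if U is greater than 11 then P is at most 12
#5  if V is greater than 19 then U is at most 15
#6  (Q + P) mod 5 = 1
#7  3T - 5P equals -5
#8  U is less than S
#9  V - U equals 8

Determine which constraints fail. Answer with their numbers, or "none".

Violated: 1, 4, 6, 8.

#1 U = 12, T = 20; 12 ≤ 20 (want >) — violated.
#2 T - Q = 20 - 19 = 1 — satisfied.
#3 T = 20 > 17, so we need P ≤ 15; P = 13 ≤ 15 — satisfied.
#4 U = 12 > 11, so we need P ≤ 12; but P = 13 > 12 — violated.
#5 V = 20 > 19, so we need U ≤ 15; U = 12 ≤ 15 — satisfied.
#6 Q + P = 32; 32 mod 5 = 2, not 1 — violated.
#7 3T - 5P = 3(20) - 5(13) = -5 — satisfied.
#8 U = 12, S = 4; 12 ≥ 4 (want <) — violated.
#9 V - U = 20 - 12 = 8 — satisfied.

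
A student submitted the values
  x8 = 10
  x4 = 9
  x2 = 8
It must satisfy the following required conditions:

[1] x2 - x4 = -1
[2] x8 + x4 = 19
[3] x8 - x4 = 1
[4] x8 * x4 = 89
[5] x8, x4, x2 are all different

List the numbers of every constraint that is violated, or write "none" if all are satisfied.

No — constraint 4 is not satisfied.

[1] x2 - x4 = 8 - 9 = -1 — holds.
[2] x8 + x4 = 10 + 9 = 19 — holds.
[3] x8 - x4 = 10 - 9 = 1 — holds.
[4] x8 * x4 = 10 * 9 = 90, not 89 — fails.
[5] values 10, 9, 8 are pairwise distinct — holds.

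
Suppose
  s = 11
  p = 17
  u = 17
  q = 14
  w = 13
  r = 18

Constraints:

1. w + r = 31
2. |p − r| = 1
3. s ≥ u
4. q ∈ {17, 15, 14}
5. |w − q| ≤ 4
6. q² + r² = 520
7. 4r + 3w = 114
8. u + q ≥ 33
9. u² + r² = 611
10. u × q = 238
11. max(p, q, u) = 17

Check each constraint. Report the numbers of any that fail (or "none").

1. w + r = 13 + 18 = 31  ✔
2. |17 − 18| = 1  ✔
3. s = 11, u = 17; 11 < 17 (want ≥)  ✘
4. q = 14 is in {17, 15, 14}  ✔
5. |13 − 14| = 1; 1 ≤ 4  ✔
6. q² + r² = 14² + 18² = 196 + 324 = 520  ✔
7. 4r + 3w = 4(18) + 3(13) = 111, not 114  ✘
8. u + q = 17 + 14 = 31; 31 < 33, bound 33 not met  ✘
9. u² + r² = 17² + 18² = 289 + 324 = 613, not 611  ✘
10. u × q = 17 × 14 = 238  ✔
11. max(17, 14, 17) = 17  ✔

Constraints 3, 7, 8, and 9 are violated.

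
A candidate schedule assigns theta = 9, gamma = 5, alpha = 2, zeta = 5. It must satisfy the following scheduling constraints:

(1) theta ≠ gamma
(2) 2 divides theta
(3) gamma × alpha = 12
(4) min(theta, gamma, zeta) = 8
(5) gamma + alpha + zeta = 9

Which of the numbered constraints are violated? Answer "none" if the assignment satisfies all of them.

The assignment fails constraints 2, 3, 4, 5.

(1) theta = 9, gamma = 5; distinct  true
(2) 9 = 2×4 + 1, so 2 does not divide 9  false
(3) gamma × alpha = 5 × 2 = 10, not 12  false
(4) min(9, 5, 5) = 5, not 8  false
(5) gamma + alpha + zeta = 5 + 2 + 5 = 12, not 9  false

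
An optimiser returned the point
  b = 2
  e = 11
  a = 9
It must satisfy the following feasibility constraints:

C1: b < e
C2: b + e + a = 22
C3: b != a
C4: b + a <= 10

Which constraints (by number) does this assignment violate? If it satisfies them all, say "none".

No — constraint 4 is not satisfied.

C1: b = 2, e = 11; 2 < 11  OK
C2: b + e + a = 2 + 11 + 9 = 22  OK
C3: b = 2, a = 9; distinct  OK
C4: b + a = 2 + 9 = 11; 11 > 10, bound 10 not met  FAIL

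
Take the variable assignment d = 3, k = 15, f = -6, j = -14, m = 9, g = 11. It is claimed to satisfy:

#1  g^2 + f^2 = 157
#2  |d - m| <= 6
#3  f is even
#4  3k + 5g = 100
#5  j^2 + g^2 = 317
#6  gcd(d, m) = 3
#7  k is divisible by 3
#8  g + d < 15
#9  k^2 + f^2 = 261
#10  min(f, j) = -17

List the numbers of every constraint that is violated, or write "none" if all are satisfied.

#1 g^2 + f^2 = 11^2 + (-6)^2 = 121 + 36 = 157 — holds.
#2 |3 - 9| = 6; 6 ≤ 6 — holds.
#3 f = -6 is even — holds.
#4 3k + 5g = 3(15) + 5(11) = 100 — holds.
#5 j^2 + g^2 = (-14)^2 + 11^2 = 196 + 121 = 317 — holds.
#6 gcd(3, 9) = 3 — holds.
#7 15 / 3 = 5, so 3 divides 15 — holds.
#8 g + d = 11 + 3 = 14; 14 < 15 — holds.
#9 k^2 + f^2 = 15^2 + (-6)^2 = 225 + 36 = 261 — holds.
#10 min(-6, -14) = -14, not -17 — fails.

No — constraint 10 is not satisfied.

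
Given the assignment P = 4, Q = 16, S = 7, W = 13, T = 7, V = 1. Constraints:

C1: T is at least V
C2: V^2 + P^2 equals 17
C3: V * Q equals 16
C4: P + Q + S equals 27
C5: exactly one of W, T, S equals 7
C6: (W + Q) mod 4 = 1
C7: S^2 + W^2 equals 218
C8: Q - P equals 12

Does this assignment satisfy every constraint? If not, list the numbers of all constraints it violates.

Constraint 5 does not hold.

C1: T = 7, V = 1; 7 ≥ 1 — holds.
C2: V^2 + P^2 = 1^2 + 4^2 = 1 + 16 = 17 — holds.
C3: V * Q = 1 * 16 = 16 — holds.
C4: P + Q + S = 4 + 16 + 7 = 27 — holds.
C5: W=13, T=7, S=7; 2 of them equal 7, not exactly one — does not hold.
C6: W + Q = 29; 29 mod 4 = 1 — holds.
C7: S^2 + W^2 = 7^2 + 13^2 = 49 + 169 = 218 — holds.
C8: Q - P = 16 - 4 = 12 — holds.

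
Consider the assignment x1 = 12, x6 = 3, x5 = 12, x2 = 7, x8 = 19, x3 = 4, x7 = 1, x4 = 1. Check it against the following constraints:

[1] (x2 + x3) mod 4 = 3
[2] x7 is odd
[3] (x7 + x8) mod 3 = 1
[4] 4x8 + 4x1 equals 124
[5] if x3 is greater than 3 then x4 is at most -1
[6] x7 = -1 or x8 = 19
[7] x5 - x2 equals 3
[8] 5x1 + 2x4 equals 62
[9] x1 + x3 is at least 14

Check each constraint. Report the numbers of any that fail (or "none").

[1] x2 + x3 = 11; 11 mod 4 = 3  yes
[2] x7 = 1 is odd  yes
[3] x7 + x8 = 20; 20 mod 3 = 2, not 1  no
[4] 4x8 + 4x1 = 4(19) + 4(12) = 124  yes
[5] x3 = 4 > 3, so we need x4 ≤ -1; but x4 = 1 > -1  no
[6] x7 = 1 ≠ -1, but x8 = 19 = 19 (second disjunct)  yes
[7] x5 - x2 = 12 - 7 = 5, not 3  no
[8] 5x1 + 2x4 = 5(12) + 2(1) = 62  yes
[9] x1 + x3 = 12 + 4 = 16; 16 ≥ 14  yes

The assignment fails constraints 3, 5, and 7.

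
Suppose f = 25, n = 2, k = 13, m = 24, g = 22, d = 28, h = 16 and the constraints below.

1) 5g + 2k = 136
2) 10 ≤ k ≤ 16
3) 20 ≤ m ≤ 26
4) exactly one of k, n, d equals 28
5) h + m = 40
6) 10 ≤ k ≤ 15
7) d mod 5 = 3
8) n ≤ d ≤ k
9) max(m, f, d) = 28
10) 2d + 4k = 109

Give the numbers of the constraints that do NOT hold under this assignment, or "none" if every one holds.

1) 5g + 2k = 5(22) + 2(13) = 136 — holds.
2) k = 13 lies in [10, 16] — holds.
3) m = 24 lies in [20, 26] — holds.
4) k=13, n=2, d=28; 1 of them equals 28 — holds.
5) h + m = 16 + 24 = 40 — holds.
6) k = 13 lies in [10, 15] — holds.
7) 28 mod 5 = 3 — holds.
8) values 2, 28, 13; d = 28 is not ≤ k = 13 — does not hold.
9) max(24, 25, 28) = 28 — holds.
10) 2d + 4k = 2(28) + 4(13) = 108, not 109 — does not hold.

Violated: 8, 10.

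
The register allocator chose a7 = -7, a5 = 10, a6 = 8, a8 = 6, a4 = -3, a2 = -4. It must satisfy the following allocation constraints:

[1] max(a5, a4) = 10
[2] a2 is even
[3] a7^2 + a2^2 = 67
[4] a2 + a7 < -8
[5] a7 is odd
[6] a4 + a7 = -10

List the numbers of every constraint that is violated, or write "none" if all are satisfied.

No — constraint 3 is not satisfied.

[1] max(10, -3) = 10 — holds.
[2] a2 = -4 is even — holds.
[3] a7^2 + a2^2 = (-7)^2 + (-4)^2 = 49 + 16 = 65, not 67 — does not hold.
[4] a2 + a7 = -4 + (-7) = -11; -11 < -8 — holds.
[5] a7 = -7 is odd — holds.
[6] a4 + a7 = -3 + (-7) = -10 — holds.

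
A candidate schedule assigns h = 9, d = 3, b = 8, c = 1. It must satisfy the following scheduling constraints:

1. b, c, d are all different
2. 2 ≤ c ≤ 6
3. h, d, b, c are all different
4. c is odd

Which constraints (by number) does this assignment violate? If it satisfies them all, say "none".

1. values 8, 1, 3 are pairwise distinct — OK.
2. c = 1 is outside [2, 6] — violated.
3. values 9, 3, 8, 1 are pairwise distinct — OK.
4. c = 1 is odd — OK.

Constraint 2 is violated.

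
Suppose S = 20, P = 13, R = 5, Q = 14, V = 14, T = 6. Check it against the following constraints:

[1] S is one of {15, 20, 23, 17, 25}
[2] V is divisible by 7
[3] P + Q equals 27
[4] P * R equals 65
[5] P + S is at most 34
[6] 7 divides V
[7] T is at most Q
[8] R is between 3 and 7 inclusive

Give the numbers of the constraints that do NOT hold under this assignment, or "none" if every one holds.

The assignment satisfies every constraint.

[1] S = 20 is in {15, 20, 23, 17, 25}  ✔
[2] 14 / 7 = 2, so 7 divides 14  ✔
[3] P + Q = 13 + 14 = 27  ✔
[4] P * R = 13 * 5 = 65  ✔
[5] P + S = 13 + 20 = 33; 33 ≤ 34  ✔
[6] 14 / 7 = 2, so 7 divides 14  ✔
[7] T = 6, Q = 14; 6 ≤ 14  ✔
[8] R = 5 lies in [3, 7]  ✔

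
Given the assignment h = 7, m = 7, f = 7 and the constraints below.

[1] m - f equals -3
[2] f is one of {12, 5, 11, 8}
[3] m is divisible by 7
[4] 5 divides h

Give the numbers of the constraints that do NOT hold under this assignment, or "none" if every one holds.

No — constraints 1, 2, and 4 are not satisfied.

[1] m - f = 7 - 7 = 0, not -3  ✗
[2] f = 7 is not in {12, 5, 11, 8}  ✗
[3] 7 / 7 = 1, so 7 divides 7  ✓
[4] 7 = 5*1 + 2, so 5 does not divide 7  ✗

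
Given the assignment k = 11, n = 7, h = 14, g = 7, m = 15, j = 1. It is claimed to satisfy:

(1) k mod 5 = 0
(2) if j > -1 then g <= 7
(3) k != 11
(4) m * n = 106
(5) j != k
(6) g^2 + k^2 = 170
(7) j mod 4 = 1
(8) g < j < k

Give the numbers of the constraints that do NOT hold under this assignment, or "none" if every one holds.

The assignment fails constraints 1, 3, 4, 8.

(1) 11 mod 5 = 1, not 0 — fails.
(2) j = 1 > -1, so we need g ≤ 7; g = 7 ≤ 7 — holds.
(3) k = 11, but 11 is required to differ — fails.
(4) m * n = 15 * 7 = 105, not 106 — fails.
(5) j = 1, k = 11; distinct — holds.
(6) g^2 + k^2 = 7^2 + 11^2 = 49 + 121 = 170 — holds.
(7) 1 mod 4 = 1 — holds.
(8) values 7, 1, 11; g = 7 is not < j = 1 — fails.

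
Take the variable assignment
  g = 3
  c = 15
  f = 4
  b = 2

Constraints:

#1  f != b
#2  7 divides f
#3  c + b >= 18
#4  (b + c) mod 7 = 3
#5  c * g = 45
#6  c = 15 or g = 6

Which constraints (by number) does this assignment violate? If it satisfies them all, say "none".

Constraints 2 and 3 do not hold.

#1 f = 4, b = 2; distinct  ✔
#2 4 = 7*0 + 4, so 7 does not divide 4  ✘
#3 c + b = 15 + 2 = 17; 17 < 18, bound 18 not met  ✘
#4 b + c = 17; 17 mod 7 = 3  ✔
#5 c * g = 15 * 3 = 45  ✔
#6 c = 15 = 15 (first disjunct)  ✔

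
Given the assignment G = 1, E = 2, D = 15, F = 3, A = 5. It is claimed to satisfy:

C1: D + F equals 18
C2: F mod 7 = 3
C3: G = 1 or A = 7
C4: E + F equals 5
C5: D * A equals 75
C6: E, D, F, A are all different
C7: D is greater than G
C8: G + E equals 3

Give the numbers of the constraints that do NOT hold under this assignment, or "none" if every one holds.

C1: D + F = 15 + 3 = 18  ✔
C2: 3 mod 7 = 3  ✔
C3: G = 1 = 1 (first disjunct)  ✔
C4: E + F = 2 + 3 = 5  ✔
C5: D * A = 15 * 5 = 75  ✔
C6: values 2, 15, 3, 5 are pairwise distinct  ✔
C7: D = 15, G = 1; 15 > 1  ✔
C8: G + E = 1 + 2 = 3  ✔

Yes — all constraints hold.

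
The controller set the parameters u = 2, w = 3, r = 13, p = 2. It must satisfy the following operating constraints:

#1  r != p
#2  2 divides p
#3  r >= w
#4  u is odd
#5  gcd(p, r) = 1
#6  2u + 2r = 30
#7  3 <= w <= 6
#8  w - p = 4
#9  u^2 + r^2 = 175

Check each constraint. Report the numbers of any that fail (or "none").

The assignment fails constraints 4, 8, 9.

#1 r = 13, p = 2; distinct — satisfied.
#2 2 / 2 = 1, so 2 divides 2 — satisfied.
#3 r = 13, w = 3; 13 ≥ 3 — satisfied.
#4 u = 2 is even — violated.
#5 gcd(2, 13) = 1 — satisfied.
#6 2u + 2r = 2(2) + 2(13) = 30 — satisfied.
#7 w = 3 lies in [3, 6] — satisfied.
#8 w - p = 3 - 2 = 1, not 4 — violated.
#9 u^2 + r^2 = 2^2 + 13^2 = 4 + 169 = 173, not 175 — violated.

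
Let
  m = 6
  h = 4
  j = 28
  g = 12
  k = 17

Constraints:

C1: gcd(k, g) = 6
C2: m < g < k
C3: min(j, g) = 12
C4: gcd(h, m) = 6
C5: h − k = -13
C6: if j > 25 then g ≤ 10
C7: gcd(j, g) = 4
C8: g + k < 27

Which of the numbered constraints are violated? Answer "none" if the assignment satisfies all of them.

Constraints 1, 4, 6, 8 are violated.

C1: gcd(17, 12) = 1, not 6  false
C2: values 6 < 12 < 17  true
C3: min(28, 12) = 12  true
C4: gcd(4, 6) = 2, not 6  false
C5: h − k = 4 − 17 = -13  true
C6: j = 28 > 25, so we need g ≤ 10; but g = 12 > 10  false
C7: gcd(28, 12) = 4  true
C8: g + k = 12 + 17 = 29; 29 ≥ 27, bound 27 not met  false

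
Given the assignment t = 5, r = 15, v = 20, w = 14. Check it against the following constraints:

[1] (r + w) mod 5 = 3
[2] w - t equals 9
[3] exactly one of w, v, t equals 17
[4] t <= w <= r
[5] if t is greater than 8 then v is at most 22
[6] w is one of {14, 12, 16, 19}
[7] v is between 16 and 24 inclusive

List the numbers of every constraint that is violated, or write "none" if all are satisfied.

[1] r + w = 29; 29 mod 5 = 4, not 3 — violated.
[2] w - t = 14 - 5 = 9 — OK.
[3] w=14, v=20, t=5; 0 of them equal 17, not exactly one — violated.
[4] values 5 <= 14 <= 15 — OK.
[5] t = 5, not > 8; antecedent false, conditional vacuously true — OK.
[6] w = 14 is in {14, 12, 16, 19} — OK.
[7] v = 20 lies in [16, 24] — OK.

Constraints 1 and 3 are violated.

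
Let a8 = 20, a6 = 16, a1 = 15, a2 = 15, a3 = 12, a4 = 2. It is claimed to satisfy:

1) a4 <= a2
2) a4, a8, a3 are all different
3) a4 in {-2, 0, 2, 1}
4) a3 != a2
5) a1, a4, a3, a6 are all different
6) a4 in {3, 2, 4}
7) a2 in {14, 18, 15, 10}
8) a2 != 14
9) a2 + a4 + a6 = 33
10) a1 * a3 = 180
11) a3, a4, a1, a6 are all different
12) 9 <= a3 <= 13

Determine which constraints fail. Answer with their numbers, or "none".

1) a4 = 2, a2 = 15; 2 ≤ 15 — OK.
2) values 2, 20, 12 are pairwise distinct — OK.
3) a4 = 2 is in {-2, 0, 2, 1} — OK.
4) a3 = 12, a2 = 15; distinct — OK.
5) values 15, 2, 12, 16 are pairwise distinct — OK.
6) a4 = 2 is in {3, 2, 4} — OK.
7) a2 = 15 is in {14, 18, 15, 10} — OK.
8) a2 = 15, and 15 ≠ 14 — OK.
9) a2 + a4 + a6 = 15 + 2 + 16 = 33 — OK.
10) a1 * a3 = 15 * 12 = 180 — OK.
11) values 12, 2, 15, 16 are pairwise distinct — OK.
12) a3 = 12 lies in [9, 13] — OK.

None — every constraint holds.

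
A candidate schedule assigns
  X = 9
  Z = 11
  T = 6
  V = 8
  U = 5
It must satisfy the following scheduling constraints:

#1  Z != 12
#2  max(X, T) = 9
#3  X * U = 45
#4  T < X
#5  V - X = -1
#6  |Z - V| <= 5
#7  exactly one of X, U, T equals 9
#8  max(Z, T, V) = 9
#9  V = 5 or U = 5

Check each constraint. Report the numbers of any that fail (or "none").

Violated: 8.

#1 Z = 11, and 11 ≠ 12  true
#2 max(9, 6) = 9  true
#3 X * U = 9 * 5 = 45  true
#4 T = 6, X = 9; 6 < 9  true
#5 V - X = 8 - 9 = -1  true
#6 |11 - 8| = 3; 3 ≤ 5  true
#7 X=9, U=5, T=6; 1 of them equals 9  true
#8 max(11, 6, 8) = 11, not 9  false
#9 V = 8 ≠ 5, but U = 5 = 5 (second disjunct)  true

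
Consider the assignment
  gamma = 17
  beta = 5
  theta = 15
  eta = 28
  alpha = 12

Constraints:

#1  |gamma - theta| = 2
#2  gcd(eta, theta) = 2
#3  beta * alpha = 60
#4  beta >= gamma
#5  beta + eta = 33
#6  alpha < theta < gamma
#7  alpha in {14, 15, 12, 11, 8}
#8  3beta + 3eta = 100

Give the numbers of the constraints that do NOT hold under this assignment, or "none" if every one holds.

#1 |17 - 15| = 2 — holds.
#2 gcd(28, 15) = 1, not 2 — does not hold.
#3 beta * alpha = 5 * 12 = 60 — holds.
#4 beta = 5, gamma = 17; 5 < 17 (want ≥) — does not hold.
#5 beta + eta = 5 + 28 = 33 — holds.
#6 values 12 < 15 < 17 — holds.
#7 alpha = 12 is in {14, 15, 12, 11, 8} — holds.
#8 3beta + 3eta = 3(5) + 3(28) = 99, not 100 — does not hold.

Constraints 2, 4, 8 do not hold.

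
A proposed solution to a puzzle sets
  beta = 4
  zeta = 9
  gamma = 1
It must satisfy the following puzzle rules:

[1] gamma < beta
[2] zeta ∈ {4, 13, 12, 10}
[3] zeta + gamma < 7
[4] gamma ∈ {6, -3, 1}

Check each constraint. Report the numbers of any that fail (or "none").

[1] gamma = 1, beta = 4; 1 < 4  yes
[2] zeta = 9 is not in {4, 13, 12, 10}  no
[3] zeta + gamma = 9 + 1 = 10; 10 ≥ 7, bound 7 not met  no
[4] gamma = 1 is in {6, -3, 1}  yes

No — constraints 2 and 3 are not satisfied.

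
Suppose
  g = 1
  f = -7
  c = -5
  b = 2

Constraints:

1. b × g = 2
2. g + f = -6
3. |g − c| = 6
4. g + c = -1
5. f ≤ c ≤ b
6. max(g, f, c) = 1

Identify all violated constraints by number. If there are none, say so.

The assignment fails constraint 4.

1. b × g = 2 × 1 = 2  ✔
2. g + f = 1 + (-7) = -6  ✔
3. |1 − (-5)| = 6  ✔
4. g + c = 1 + (-5) = -4, not -1  ✘
5. values -7 ≤ -5 ≤ 2  ✔
6. max(1, -7, -5) = 1  ✔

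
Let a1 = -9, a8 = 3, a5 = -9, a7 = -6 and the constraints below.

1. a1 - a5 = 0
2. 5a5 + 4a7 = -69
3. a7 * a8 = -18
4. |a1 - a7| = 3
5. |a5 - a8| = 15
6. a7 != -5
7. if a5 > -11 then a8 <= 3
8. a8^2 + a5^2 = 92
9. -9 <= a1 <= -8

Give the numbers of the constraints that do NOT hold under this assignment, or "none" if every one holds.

No — constraints 5, 8 are not satisfied.

1. a1 - a5 = -9 - (-9) = 0  ✔
2. 5a5 + 4a7 = 5(-9) + 4(-6) = -69  ✔
3. a7 * a8 = -6 * 3 = -18  ✔
4. |-9 - (-6)| = 3  ✔
5. |-9 - 3| = 12, not 15  ✘
6. a7 = -6, and -6 ≠ -5  ✔
7. a5 = -9 > -11, so we need a8 ≤ 3; a8 = 3 ≤ 3  ✔
8. a8^2 + a5^2 = 3^2 + (-9)^2 = 9 + 81 = 90, not 92  ✘
9. a1 = -9 lies in [-9, -8]  ✔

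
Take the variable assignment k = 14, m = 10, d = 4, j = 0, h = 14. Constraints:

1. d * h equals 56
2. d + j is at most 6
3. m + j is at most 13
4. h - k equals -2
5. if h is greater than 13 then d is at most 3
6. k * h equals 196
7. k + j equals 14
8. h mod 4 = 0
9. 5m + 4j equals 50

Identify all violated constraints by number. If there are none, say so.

1. d * h = 4 * 14 = 56 — holds.
2. d + j = 4 + 0 = 4; 4 ≤ 6 — holds.
3. m + j = 10 + 0 = 10; 10 ≤ 13 — holds.
4. h - k = 14 - 14 = 0, not -2 — does not hold.
5. h = 14 > 13, so we need d ≤ 3; but d = 4 > 3 — does not hold.
6. k * h = 14 * 14 = 196 — holds.
7. k + j = 14 + 0 = 14 — holds.
8. 14 mod 4 = 2, not 0 — does not hold.
9. 5m + 4j = 5(10) + 4(0) = 50 — holds.

The assignment fails constraints 4, 5, and 8.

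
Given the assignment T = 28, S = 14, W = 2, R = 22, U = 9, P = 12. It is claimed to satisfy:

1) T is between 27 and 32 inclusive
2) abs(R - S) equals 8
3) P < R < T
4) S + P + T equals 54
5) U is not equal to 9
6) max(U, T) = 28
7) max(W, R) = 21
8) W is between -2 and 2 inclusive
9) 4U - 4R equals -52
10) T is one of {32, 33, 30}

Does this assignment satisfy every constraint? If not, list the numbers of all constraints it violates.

The assignment fails constraints 5, 7, and 10.

1) T = 28 lies in [27, 32] — holds.
2) abs(22 - 14) = 8 — holds.
3) values 12 < 22 < 28 — holds.
4) S + P + T = 14 + 12 + 28 = 54 — holds.
5) U = 9, but 9 is required to differ — fails.
6) max(9, 28) = 28 — holds.
7) max(2, 22) = 22, not 21 — fails.
8) W = 2 lies in [-2, 2] — holds.
9) 4U - 4R = 4(9) - 4(22) = -52 — holds.
10) T = 28 is not in {32, 33, 30} — fails.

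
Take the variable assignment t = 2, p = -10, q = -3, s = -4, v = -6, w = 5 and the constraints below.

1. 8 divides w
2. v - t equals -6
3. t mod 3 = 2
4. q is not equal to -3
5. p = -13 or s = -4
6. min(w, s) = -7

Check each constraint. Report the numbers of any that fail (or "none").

The assignment fails constraints 1, 2, 4, and 6.

1. 5 = 8*0 + 5, so 8 does not divide 5  ✘
2. v - t = -6 - 2 = -8, not -6  ✘
3. 2 mod 3 = 2  ✔
4. q = -3, but -3 is required to differ  ✘
5. p = -10 ≠ -13, but s = -4 = -4 (second disjunct)  ✔
6. min(5, -4) = -4, not -7  ✘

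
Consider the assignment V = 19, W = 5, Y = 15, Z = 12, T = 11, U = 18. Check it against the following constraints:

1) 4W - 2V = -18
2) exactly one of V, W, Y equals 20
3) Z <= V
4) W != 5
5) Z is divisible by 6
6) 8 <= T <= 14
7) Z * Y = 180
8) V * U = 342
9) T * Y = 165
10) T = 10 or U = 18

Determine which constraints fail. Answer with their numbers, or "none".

Constraints 2, 4 are violated.

1) 4W - 2V = 4(5) - 2(19) = -18  ✔
2) V=19, W=5, Y=15; 0 of them equal 20, not exactly one  ✘
3) Z = 12, V = 19; 12 ≤ 19  ✔
4) W = 5, but 5 is required to differ  ✘
5) 12 / 6 = 2, so 6 divides 12  ✔
6) T = 11 lies in [8, 14]  ✔
7) Z * Y = 12 * 15 = 180  ✔
8) V * U = 19 * 18 = 342  ✔
9) T * Y = 11 * 15 = 165  ✔
10) T = 11 ≠ 10, but U = 18 = 18 (second disjunct)  ✔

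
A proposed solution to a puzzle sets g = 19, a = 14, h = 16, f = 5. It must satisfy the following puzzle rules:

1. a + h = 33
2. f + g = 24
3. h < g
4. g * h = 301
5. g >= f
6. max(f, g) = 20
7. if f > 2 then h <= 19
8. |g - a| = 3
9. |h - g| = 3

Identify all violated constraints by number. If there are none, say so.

No — constraints 1, 4, 6, and 8 are not satisfied.

1. a + h = 14 + 16 = 30, not 33  ✘
2. f + g = 5 + 19 = 24  ✔
3. h = 16, g = 19; 16 < 19  ✔
4. g * h = 19 * 16 = 304, not 301  ✘
5. g = 19, f = 5; 19 ≥ 5  ✔
6. max(5, 19) = 19, not 20  ✘
7. f = 5 > 2, so we need h ≤ 19; h = 16 ≤ 19  ✔
8. |19 - 14| = 5, not 3  ✘
9. |16 - 19| = 3  ✔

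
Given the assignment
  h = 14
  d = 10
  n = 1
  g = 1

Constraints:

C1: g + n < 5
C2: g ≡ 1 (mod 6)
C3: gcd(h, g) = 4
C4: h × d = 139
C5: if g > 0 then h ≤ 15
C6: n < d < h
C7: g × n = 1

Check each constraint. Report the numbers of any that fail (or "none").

No — constraints 3 and 4 are not satisfied.

C1: g + n = 1 + 1 = 2; 2 < 5  holds
C2: 1 mod 6 = 1  holds
C3: gcd(14, 1) = 1, not 4  fails
C4: h × d = 14 × 10 = 140, not 139  fails
C5: g = 1 > 0, so we need h ≤ 15; h = 14 ≤ 15  holds
C6: values 1 < 10 < 14  holds
C7: g × n = 1 × 1 = 1  holds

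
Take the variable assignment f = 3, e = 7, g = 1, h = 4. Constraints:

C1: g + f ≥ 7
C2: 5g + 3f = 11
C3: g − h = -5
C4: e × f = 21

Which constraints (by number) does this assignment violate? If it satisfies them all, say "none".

Constraints 1, 2, 3 do not hold.

C1: g + f = 1 + 3 = 4; 4 < 7, bound 7 not met  ✗
C2: 5g + 3f = 5(1) + 3(3) = 14, not 11  ✗
C3: g − h = 1 − 4 = -3, not -5  ✗
C4: e × f = 7 × 3 = 21  ✓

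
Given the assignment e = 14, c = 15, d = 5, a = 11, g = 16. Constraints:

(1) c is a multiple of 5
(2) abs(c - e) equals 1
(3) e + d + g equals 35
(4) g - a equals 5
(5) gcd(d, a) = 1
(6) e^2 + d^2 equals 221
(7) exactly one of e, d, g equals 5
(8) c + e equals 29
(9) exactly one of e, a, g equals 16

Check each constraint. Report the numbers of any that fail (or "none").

None — every constraint holds.

(1) 15 / 5 = 3, so 5 divides 15  ✔
(2) abs(15 - 14) = 1  ✔
(3) e + d + g = 14 + 5 + 16 = 35  ✔
(4) g - a = 16 - 11 = 5  ✔
(5) gcd(5, 11) = 1  ✔
(6) e^2 + d^2 = 14^2 + 5^2 = 196 + 25 = 221  ✔
(7) e=14, d=5, g=16; 1 of them equals 5  ✔
(8) c + e = 15 + 14 = 29  ✔
(9) e=14, a=11, g=16; 1 of them equals 16  ✔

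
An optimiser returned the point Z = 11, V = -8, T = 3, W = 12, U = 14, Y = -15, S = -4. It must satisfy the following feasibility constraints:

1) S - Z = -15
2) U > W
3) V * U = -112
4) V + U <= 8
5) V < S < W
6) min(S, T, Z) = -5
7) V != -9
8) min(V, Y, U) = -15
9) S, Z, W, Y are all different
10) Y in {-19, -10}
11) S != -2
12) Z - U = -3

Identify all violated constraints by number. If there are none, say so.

Constraints 6 and 10 are violated.

1) S - Z = -4 - 11 = -15 — OK.
2) U = 14, W = 12; 14 > 12 — OK.
3) V * U = -8 * 14 = -112 — OK.
4) V + U = -8 + 14 = 6; 6 ≤ 8 — OK.
5) values -8 < -4 < 12 — OK.
6) min(-4, 3, 11) = -4, not -5 — violated.
7) V = -8, and -8 ≠ -9 — OK.
8) min(-8, -15, 14) = -15 — OK.
9) values -4, 11, 12, -15 are pairwise distinct — OK.
10) Y = -15 is not in {-19, -10} — violated.
11) S = -4, and -4 ≠ -2 — OK.
12) Z - U = 11 - 14 = -3 — OK.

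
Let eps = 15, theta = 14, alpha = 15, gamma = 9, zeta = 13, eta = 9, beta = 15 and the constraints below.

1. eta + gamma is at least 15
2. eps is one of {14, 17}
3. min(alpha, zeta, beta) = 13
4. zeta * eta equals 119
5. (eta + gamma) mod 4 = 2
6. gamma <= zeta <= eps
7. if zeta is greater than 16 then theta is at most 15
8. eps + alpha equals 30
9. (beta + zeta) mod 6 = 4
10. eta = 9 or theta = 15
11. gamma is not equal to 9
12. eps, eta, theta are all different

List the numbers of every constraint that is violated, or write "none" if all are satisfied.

1. eta + gamma = 9 + 9 = 18; 18 ≥ 15 — satisfied.
2. eps = 15 is not in {14, 17} — violated.
3. min(15, 13, 15) = 13 — satisfied.
4. zeta * eta = 13 * 9 = 117, not 119 — violated.
5. eta + gamma = 18; 18 mod 4 = 2 — satisfied.
6. values 9 <= 13 <= 15 — satisfied.
7. zeta = 13, not > 16; antecedent false, conditional vacuously true — satisfied.
8. eps + alpha = 15 + 15 = 30 — satisfied.
9. beta + zeta = 28; 28 mod 6 = 4 — satisfied.
10. eta = 9 = 9 (first disjunct) — satisfied.
11. gamma = 9, but 9 is required to differ — violated.
12. values 15, 9, 14 are pairwise distinct — satisfied.

The assignment fails constraints 2, 4, and 11.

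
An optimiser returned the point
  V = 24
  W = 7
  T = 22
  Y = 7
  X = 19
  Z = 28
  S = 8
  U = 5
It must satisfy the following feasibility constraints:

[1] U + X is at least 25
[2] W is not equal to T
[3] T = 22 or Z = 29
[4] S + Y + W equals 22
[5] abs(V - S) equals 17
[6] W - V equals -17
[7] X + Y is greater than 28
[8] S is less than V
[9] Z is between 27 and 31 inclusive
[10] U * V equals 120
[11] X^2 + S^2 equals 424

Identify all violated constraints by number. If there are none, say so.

[1] U + X = 5 + 19 = 24; 24 < 25, bound 25 not met  no
[2] W = 7, T = 22; distinct  yes
[3] T = 22 = 22 (first disjunct)  yes
[4] S + Y + W = 8 + 7 + 7 = 22  yes
[5] abs(24 - 8) = 16, not 17  no
[6] W - V = 7 - 24 = -17  yes
[7] X + Y = 19 + 7 = 26; 26 ≤ 28, bound 28 not met  no
[8] S = 8, V = 24; 8 < 24  yes
[9] Z = 28 lies in [27, 31]  yes
[10] U * V = 5 * 24 = 120  yes
[11] X^2 + S^2 = 19^2 + 8^2 = 361 + 64 = 425, not 424  no

Violated: 1, 5, 7, 11.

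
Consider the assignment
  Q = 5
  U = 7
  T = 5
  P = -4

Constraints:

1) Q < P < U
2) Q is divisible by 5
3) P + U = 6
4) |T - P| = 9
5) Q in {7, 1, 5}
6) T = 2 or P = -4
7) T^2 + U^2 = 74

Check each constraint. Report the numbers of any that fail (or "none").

1) values 5, -4, 7; Q = 5 is not < P = -4 — does not hold.
2) 5 / 5 = 1, so 5 divides 5 — holds.
3) P + U = -4 + 7 = 3, not 6 — does not hold.
4) |5 - (-4)| = 9 — holds.
5) Q = 5 is in {7, 1, 5} — holds.
6) T = 5 ≠ 2, but P = -4 = -4 (second disjunct) — holds.
7) T^2 + U^2 = 5^2 + 7^2 = 25 + 49 = 74 — holds.

Constraints 1 and 3 do not hold.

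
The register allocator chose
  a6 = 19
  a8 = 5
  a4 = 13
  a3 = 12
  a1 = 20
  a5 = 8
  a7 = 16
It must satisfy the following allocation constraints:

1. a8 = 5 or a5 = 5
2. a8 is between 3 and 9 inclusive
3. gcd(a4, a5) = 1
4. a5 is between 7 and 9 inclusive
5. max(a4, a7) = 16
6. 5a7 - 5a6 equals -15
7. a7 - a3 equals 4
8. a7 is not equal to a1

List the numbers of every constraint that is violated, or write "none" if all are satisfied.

1. a8 = 5 = 5 (first disjunct) — holds.
2. a8 = 5 lies in [3, 9] — holds.
3. gcd(13, 8) = 1 — holds.
4. a5 = 8 lies in [7, 9] — holds.
5. max(13, 16) = 16 — holds.
6. 5a7 - 5a6 = 5(16) - 5(19) = -15 — holds.
7. a7 - a3 = 16 - 12 = 4 — holds.
8. a7 = 16, a1 = 20; distinct — holds.

None — every constraint holds.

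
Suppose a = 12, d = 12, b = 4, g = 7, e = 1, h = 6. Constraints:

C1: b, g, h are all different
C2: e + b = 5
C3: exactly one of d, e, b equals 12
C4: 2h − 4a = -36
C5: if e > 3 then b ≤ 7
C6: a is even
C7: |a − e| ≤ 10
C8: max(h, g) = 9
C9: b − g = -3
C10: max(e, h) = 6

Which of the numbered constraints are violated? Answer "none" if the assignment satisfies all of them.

C1: values 4, 7, 6 are pairwise distinct  yes
C2: e + b = 1 + 4 = 5  yes
C3: d=12, e=1, b=4; 1 of them equals 12  yes
C4: 2h − 4a = 2(6) − 4(12) = -36  yes
C5: e = 1, not > 3; antecedent false, conditional vacuously true  yes
C6: a = 12 is even  yes
C7: |12 − 1| = 11; 11 > 10, exceeds bound 10  no
C8: max(6, 7) = 7, not 9  no
C9: b − g = 4 − 7 = -3  yes
C10: max(1, 6) = 6  yes

Constraints 7, 8 do not hold.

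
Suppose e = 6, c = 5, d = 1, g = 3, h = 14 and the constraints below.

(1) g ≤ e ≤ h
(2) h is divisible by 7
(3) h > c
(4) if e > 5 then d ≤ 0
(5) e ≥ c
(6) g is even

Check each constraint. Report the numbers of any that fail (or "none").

No — constraints 4 and 6 are not satisfied.

(1) values 3 ≤ 6 ≤ 14  true
(2) 14 / 7 = 2, so 7 divides 14  true
(3) h = 14, c = 5; 14 > 5  true
(4) e = 6 > 5, so we need d ≤ 0; but d = 1 > 0  false
(5) e = 6, c = 5; 6 ≥ 5  true
(6) g = 3 is odd  false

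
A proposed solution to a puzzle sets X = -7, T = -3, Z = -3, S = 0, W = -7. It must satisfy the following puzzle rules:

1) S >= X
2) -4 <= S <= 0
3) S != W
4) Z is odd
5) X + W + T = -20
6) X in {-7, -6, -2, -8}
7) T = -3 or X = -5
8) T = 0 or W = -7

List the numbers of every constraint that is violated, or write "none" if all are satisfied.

1) S = 0, X = -7; 0 ≥ -7 — holds.
2) S = 0 lies in [-4, 0] — holds.
3) S = 0, W = -7; distinct — holds.
4) Z = -3 is odd — holds.
5) X + W + T = -7 + (-7) + (-3) = -17, not -20 — does not hold.
6) X = -7 is in {-7, -6, -2, -8} — holds.
7) T = -3 = -3 (first disjunct) — holds.
8) T = -3 ≠ 0, but W = -7 = -7 (second disjunct) — holds.

Constraint 5 is violated.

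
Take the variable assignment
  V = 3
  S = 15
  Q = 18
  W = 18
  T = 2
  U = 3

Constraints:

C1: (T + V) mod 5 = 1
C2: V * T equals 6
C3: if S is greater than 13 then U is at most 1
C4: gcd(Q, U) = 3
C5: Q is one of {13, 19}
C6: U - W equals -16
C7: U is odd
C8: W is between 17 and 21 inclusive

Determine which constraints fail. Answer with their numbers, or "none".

Constraints 1, 3, 5, and 6 are violated.

C1: T + V = 5; 5 mod 5 = 0, not 1  false
C2: V * T = 3 * 2 = 6  true
C3: S = 15 > 13, so we need U ≤ 1; but U = 3 > 1  false
C4: gcd(18, 3) = 3  true
C5: Q = 18 is not in {13, 19}  false
C6: U - W = 3 - 18 = -15, not -16  false
C7: U = 3 is odd  true
C8: W = 18 lies in [17, 21]  true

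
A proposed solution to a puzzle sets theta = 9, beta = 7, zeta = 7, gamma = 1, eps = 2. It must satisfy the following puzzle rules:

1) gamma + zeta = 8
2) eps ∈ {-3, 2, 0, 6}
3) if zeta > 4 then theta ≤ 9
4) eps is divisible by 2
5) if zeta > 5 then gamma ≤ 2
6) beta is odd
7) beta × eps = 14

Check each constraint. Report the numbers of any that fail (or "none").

1) gamma + zeta = 1 + 7 = 8  OK
2) eps = 2 is in {-3, 2, 0, 6}  OK
3) zeta = 7 > 4, so we need theta ≤ 9; theta = 9 ≤ 9  OK
4) 2 / 2 = 1, so 2 divides 2  OK
5) zeta = 7 > 5, so we need gamma ≤ 2; gamma = 1 ≤ 2  OK
6) beta = 7 is odd  OK
7) beta × eps = 7 × 2 = 14  OK

All constraints are satisfied.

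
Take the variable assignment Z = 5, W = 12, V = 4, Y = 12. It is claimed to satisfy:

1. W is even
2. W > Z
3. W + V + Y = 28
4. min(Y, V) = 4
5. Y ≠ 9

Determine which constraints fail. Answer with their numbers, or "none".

1. W = 12 is even — OK.
2. W = 12, Z = 5; 12 > 5 — OK.
3. W + V + Y = 12 + 4 + 12 = 28 — OK.
4. min(12, 4) = 4 — OK.
5. Y = 12, and 12 ≠ 9 — OK.

The assignment satisfies every constraint.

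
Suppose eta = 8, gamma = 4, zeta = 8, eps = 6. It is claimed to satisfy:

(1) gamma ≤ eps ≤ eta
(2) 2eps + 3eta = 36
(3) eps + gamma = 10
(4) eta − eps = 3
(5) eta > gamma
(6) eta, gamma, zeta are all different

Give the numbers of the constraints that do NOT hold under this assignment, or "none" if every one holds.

Violated: 4 and 6.

(1) values 4 ≤ 6 ≤ 8  ✓
(2) 2eps + 3eta = 2(6) + 3(8) = 36  ✓
(3) eps + gamma = 6 + 4 = 10  ✓
(4) eta − eps = 8 − 6 = 2, not 3  ✗
(5) eta = 8, gamma = 4; 8 > 4  ✓
(6) eta = zeta = 8, not all different  ✗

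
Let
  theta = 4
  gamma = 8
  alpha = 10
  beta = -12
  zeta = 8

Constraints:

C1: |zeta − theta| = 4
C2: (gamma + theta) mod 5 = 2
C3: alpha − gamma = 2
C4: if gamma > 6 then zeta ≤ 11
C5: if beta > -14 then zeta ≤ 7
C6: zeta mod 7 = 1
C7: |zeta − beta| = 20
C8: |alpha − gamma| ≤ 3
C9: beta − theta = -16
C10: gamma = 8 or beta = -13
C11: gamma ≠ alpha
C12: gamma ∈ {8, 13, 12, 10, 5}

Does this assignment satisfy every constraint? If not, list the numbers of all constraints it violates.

C1: |8 − 4| = 4 — satisfied.
C2: gamma + theta = 12; 12 mod 5 = 2 — satisfied.
C3: alpha − gamma = 10 − 8 = 2 — satisfied.
C4: gamma = 8 > 6, so we need zeta ≤ 11; zeta = 8 ≤ 11 — satisfied.
C5: beta = -12 > -14, so we need zeta ≤ 7; but zeta = 8 > 7 — violated.
C6: 8 mod 7 = 1 — satisfied.
C7: |8 − (-12)| = 20 — satisfied.
C8: |10 − 8| = 2; 2 ≤ 3 — satisfied.
C9: beta − theta = -12 − 4 = -16 — satisfied.
C10: gamma = 8 = 8 (first disjunct) — satisfied.
C11: gamma = 8, alpha = 10; distinct — satisfied.
C12: gamma = 8 is in {8, 13, 12, 10, 5} — satisfied.

The assignment fails constraint 5.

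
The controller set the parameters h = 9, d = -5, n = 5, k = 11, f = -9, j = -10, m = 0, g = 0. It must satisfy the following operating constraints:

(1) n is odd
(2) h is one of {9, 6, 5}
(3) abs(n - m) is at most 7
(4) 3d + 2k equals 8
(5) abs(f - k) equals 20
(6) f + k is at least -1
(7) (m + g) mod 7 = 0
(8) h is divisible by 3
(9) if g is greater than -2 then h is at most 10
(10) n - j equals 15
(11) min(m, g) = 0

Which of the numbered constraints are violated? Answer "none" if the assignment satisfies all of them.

(1) n = 5 is odd  ✔
(2) h = 9 is in {9, 6, 5}  ✔
(3) abs(5 - 0) = 5; 5 ≤ 7  ✔
(4) 3d + 2k = 3(-5) + 2(11) = 7, not 8  ✘
(5) abs(-9 - 11) = 20  ✔
(6) f + k = -9 + 11 = 2; 2 ≥ -1  ✔
(7) m + g = 0; 0 mod 7 = 0  ✔
(8) 9 / 3 = 3, so 3 divides 9  ✔
(9) g = 0 > -2, so we need h ≤ 10; h = 9 ≤ 10  ✔
(10) n - j = 5 - (-10) = 15  ✔
(11) min(0, 0) = 0  ✔

Constraint 4 is violated.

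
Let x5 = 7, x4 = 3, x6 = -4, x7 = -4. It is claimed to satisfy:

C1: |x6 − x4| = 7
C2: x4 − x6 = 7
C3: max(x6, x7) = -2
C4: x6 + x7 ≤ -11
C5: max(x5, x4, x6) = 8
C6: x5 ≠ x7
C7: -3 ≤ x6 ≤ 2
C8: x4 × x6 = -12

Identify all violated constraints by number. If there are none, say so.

Constraints 3, 4, 5, 7 do not hold.

C1: |-4 − 3| = 7 — holds.
C2: x4 − x6 = 3 − (-4) = 7 — holds.
C3: max(-4, -4) = -4, not -2 — fails.
C4: x6 + x7 = -4 + (-4) = -8; -8 > -11, bound -11 not met — fails.
C5: max(7, 3, -4) = 7, not 8 — fails.
C6: x5 = 7, x7 = -4; distinct — holds.
C7: x6 = -4 is outside [-3, 2] — fails.
C8: x4 × x6 = 3 × (-4) = -12 — holds.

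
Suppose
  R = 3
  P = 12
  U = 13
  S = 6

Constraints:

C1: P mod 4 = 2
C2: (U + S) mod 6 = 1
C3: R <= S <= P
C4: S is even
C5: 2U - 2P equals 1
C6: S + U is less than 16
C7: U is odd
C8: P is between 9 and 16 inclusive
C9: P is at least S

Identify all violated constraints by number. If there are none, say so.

C1: 12 mod 4 = 0, not 2 — violated.
C2: U + S = 19; 19 mod 6 = 1 — satisfied.
C3: values 3 <= 6 <= 12 — satisfied.
C4: S = 6 is even — satisfied.
C5: 2U - 2P = 2(13) - 2(12) = 2, not 1 — violated.
C6: S + U = 6 + 13 = 19; 19 ≥ 16, bound 16 not met — violated.
C7: U = 13 is odd — satisfied.
C8: P = 12 lies in [9, 16] — satisfied.
C9: P = 12, S = 6; 12 ≥ 6 — satisfied.

Constraints 1, 5, 6 are violated.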